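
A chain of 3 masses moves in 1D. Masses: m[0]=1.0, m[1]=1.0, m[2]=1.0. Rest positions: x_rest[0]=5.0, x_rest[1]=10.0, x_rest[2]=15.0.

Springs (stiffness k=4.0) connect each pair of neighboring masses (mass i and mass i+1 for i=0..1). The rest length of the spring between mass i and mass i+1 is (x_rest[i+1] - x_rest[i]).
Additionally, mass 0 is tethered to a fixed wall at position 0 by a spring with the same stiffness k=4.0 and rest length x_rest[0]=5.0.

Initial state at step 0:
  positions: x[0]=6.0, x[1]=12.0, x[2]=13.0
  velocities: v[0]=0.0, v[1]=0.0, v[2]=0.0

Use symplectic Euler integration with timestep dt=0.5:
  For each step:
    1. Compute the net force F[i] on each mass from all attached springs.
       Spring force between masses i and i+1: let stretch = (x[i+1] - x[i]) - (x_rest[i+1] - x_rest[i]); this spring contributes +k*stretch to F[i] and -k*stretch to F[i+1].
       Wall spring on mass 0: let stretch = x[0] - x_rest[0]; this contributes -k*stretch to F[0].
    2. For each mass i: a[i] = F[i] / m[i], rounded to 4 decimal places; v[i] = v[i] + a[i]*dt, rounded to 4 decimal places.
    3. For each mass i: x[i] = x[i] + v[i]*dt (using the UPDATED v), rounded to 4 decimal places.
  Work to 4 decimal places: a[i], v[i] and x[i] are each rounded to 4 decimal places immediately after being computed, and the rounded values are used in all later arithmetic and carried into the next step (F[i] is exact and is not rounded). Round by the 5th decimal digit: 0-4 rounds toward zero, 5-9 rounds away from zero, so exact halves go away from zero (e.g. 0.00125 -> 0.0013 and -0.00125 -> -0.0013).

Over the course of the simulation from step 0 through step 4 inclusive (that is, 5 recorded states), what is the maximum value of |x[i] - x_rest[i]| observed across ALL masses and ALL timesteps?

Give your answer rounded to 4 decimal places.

Step 0: x=[6.0000 12.0000 13.0000] v=[0.0000 0.0000 0.0000]
Step 1: x=[6.0000 7.0000 17.0000] v=[0.0000 -10.0000 8.0000]
Step 2: x=[1.0000 11.0000 16.0000] v=[-10.0000 8.0000 -2.0000]
Step 3: x=[5.0000 10.0000 15.0000] v=[8.0000 -2.0000 -2.0000]
Step 4: x=[9.0000 9.0000 14.0000] v=[8.0000 -2.0000 -2.0000]
Max displacement = 4.0000

Answer: 4.0000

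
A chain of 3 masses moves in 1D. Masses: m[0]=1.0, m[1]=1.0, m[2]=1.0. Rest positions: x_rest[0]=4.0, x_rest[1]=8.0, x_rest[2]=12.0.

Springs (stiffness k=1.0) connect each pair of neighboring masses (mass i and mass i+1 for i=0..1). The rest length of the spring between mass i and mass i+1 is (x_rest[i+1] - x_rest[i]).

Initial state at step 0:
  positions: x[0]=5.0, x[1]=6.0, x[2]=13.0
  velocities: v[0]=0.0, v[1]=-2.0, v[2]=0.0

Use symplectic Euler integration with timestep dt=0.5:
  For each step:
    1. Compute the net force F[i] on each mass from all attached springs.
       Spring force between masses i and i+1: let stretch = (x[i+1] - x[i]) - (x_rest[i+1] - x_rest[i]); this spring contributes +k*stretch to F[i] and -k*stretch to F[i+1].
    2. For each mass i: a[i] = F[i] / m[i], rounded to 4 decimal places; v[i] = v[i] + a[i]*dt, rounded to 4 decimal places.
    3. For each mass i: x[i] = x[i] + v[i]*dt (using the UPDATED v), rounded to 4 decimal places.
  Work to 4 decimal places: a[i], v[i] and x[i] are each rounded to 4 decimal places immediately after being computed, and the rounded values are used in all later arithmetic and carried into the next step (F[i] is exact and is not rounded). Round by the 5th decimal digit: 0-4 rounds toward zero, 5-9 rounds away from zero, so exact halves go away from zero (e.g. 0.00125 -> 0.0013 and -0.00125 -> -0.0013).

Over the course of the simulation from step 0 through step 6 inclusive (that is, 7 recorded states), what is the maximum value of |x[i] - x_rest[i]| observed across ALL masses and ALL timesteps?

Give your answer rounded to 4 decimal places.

Step 0: x=[5.0000 6.0000 13.0000] v=[0.0000 -2.0000 0.0000]
Step 1: x=[4.2500 6.5000 12.2500] v=[-1.5000 1.0000 -1.5000]
Step 2: x=[3.0625 7.8750 11.0625] v=[-2.3750 2.7500 -2.3750]
Step 3: x=[2.0781 8.8438 10.0781] v=[-1.9688 1.9375 -1.9688]
Step 4: x=[1.7851 8.4297 9.7851] v=[-0.5860 -0.8282 -0.5860]
Step 5: x=[2.1533 6.6933 10.1533] v=[0.7363 -3.4728 0.7363]
Step 6: x=[2.6565 4.6869 10.6565] v=[1.0063 -4.0128 1.0063]
Max displacement = 3.3131

Answer: 3.3131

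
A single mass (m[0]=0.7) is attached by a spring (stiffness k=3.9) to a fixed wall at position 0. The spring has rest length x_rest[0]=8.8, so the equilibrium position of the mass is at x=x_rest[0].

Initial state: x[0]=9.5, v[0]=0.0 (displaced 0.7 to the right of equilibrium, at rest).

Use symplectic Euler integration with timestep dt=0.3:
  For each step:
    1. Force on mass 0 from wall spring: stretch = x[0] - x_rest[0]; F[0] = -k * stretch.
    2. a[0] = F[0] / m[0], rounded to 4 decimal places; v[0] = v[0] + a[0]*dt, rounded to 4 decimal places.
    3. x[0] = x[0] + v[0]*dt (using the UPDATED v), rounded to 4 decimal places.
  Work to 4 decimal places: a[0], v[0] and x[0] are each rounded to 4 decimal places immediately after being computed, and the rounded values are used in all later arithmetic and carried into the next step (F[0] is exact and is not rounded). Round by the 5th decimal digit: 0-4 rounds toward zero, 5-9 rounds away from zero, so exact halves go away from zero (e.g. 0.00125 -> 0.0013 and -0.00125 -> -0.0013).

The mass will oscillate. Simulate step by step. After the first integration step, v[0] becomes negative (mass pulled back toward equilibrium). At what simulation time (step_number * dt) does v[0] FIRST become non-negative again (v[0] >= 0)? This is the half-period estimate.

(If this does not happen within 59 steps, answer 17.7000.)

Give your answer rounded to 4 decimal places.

Answer: 1.5000

Derivation:
Step 0: x=[9.5000] v=[0.0000]
Step 1: x=[9.1490] v=[-1.1700]
Step 2: x=[8.6230] v=[-1.7533]
Step 3: x=[8.1858] v=[-1.4575]
Step 4: x=[8.0565] v=[-0.4309]
Step 5: x=[8.3000] v=[0.8118]
First v>=0 after going negative at step 5, time=1.5000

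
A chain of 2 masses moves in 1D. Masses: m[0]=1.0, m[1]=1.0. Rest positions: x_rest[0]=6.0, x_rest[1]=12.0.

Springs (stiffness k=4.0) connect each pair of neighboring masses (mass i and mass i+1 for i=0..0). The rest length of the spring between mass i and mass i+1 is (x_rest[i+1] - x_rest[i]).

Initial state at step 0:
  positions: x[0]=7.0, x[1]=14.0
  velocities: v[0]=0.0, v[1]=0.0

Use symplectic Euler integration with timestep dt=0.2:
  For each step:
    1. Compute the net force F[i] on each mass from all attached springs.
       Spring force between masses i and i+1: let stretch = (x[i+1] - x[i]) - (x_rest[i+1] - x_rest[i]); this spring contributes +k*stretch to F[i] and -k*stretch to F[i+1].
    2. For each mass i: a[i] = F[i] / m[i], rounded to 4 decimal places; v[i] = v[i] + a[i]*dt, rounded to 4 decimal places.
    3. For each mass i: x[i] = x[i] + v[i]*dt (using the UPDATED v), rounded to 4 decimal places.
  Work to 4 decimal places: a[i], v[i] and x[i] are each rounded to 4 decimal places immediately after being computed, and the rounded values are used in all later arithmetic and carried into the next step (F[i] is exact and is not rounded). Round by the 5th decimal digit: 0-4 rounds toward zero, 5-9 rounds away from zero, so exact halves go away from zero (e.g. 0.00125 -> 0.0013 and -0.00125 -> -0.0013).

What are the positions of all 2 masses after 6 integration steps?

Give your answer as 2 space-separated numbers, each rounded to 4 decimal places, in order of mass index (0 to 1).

Answer: 7.9343 13.0657

Derivation:
Step 0: x=[7.0000 14.0000] v=[0.0000 0.0000]
Step 1: x=[7.1600 13.8400] v=[0.8000 -0.8000]
Step 2: x=[7.4288 13.5712] v=[1.3440 -1.3440]
Step 3: x=[7.7204 13.2796] v=[1.4579 -1.4579]
Step 4: x=[7.9415 13.0585] v=[1.1053 -1.1053]
Step 5: x=[8.0213 12.9787] v=[0.3989 -0.3989]
Step 6: x=[7.9343 13.0657] v=[-0.4352 0.4352]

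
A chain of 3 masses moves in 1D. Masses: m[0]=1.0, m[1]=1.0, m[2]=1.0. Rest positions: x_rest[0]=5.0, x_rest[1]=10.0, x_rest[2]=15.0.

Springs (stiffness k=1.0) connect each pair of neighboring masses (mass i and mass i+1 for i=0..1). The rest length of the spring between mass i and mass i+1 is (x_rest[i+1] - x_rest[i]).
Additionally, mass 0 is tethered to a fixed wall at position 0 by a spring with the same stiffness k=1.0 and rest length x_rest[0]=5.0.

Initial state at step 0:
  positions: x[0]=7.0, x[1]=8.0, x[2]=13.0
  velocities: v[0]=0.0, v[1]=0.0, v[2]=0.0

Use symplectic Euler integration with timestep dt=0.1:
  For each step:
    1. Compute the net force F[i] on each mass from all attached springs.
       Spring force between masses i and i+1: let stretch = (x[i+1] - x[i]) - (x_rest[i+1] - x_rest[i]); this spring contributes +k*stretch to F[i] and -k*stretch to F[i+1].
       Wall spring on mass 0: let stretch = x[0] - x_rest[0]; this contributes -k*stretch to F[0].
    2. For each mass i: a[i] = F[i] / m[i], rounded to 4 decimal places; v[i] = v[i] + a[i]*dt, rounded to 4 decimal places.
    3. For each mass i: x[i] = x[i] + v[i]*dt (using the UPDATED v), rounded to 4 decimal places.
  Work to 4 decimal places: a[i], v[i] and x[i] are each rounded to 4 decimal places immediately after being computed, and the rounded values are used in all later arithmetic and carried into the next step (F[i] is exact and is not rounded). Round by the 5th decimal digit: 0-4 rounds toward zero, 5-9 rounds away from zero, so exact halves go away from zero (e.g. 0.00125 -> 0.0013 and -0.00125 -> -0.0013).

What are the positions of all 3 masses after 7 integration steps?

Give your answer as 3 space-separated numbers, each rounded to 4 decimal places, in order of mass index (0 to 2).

Step 0: x=[7.0000 8.0000 13.0000] v=[0.0000 0.0000 0.0000]
Step 1: x=[6.9400 8.0400 13.0000] v=[-0.6000 0.4000 0.0000]
Step 2: x=[6.8216 8.1186 13.0004] v=[-1.1840 0.7860 0.0040]
Step 3: x=[6.6480 8.2331 13.0020] v=[-1.7365 1.1445 0.0158]
Step 4: x=[6.4237 8.3794 13.0059] v=[-2.2428 1.4629 0.0389]
Step 5: x=[6.1547 8.5524 13.0135] v=[-2.6896 1.7300 0.0763]
Step 6: x=[5.8482 8.7460 13.0265] v=[-3.0653 1.9363 0.1302]
Step 7: x=[5.5122 8.9535 13.0467] v=[-3.3603 2.0746 0.2022]

Answer: 5.5122 8.9535 13.0467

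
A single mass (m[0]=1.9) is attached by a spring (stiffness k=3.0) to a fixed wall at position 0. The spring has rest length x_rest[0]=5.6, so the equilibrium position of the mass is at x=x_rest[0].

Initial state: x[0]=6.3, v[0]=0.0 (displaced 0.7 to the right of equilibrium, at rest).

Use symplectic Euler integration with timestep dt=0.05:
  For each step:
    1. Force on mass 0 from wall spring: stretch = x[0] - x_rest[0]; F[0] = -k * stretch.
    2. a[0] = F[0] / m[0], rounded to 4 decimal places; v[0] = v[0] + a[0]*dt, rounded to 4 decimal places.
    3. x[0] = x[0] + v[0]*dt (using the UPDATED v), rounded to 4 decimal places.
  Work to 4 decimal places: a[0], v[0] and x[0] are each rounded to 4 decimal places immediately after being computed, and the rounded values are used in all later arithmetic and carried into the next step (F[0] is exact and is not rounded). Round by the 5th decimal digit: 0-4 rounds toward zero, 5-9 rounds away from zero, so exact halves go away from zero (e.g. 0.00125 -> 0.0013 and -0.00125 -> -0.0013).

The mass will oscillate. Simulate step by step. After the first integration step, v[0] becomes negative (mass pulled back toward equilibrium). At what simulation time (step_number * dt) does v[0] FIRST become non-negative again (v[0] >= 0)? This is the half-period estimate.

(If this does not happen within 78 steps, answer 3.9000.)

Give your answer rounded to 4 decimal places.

Step 0: x=[6.3000] v=[0.0000]
Step 1: x=[6.2972] v=[-0.0553]
Step 2: x=[6.2917] v=[-0.1103]
Step 3: x=[6.2835] v=[-0.1649]
Step 4: x=[6.2726] v=[-0.2189]
Step 5: x=[6.2590] v=[-0.2720]
Step 6: x=[6.2428] v=[-0.3240]
Step 7: x=[6.2241] v=[-0.3747]
Step 8: x=[6.2029] v=[-0.4240]
Step 9: x=[6.1793] v=[-0.4716]
Step 10: x=[6.1534] v=[-0.5173]
Step 11: x=[6.1254] v=[-0.5610]
Step 12: x=[6.0953] v=[-0.6025]
Step 13: x=[6.0632] v=[-0.6416]
Step 14: x=[6.0293] v=[-0.6782]
Step 15: x=[5.9937] v=[-0.7121]
Step 16: x=[5.9565] v=[-0.7432]
Step 17: x=[5.9179] v=[-0.7713]
Step 18: x=[5.8781] v=[-0.7964]
Step 19: x=[5.8372] v=[-0.8184]
Step 20: x=[5.7953] v=[-0.8371]
Step 21: x=[5.7527] v=[-0.8525]
Step 22: x=[5.7095] v=[-0.8646]
Step 23: x=[5.6658] v=[-0.8732]
Step 24: x=[5.6219] v=[-0.8784]
Step 25: x=[5.5779] v=[-0.8801]
Step 26: x=[5.5340] v=[-0.8784]
Step 27: x=[5.4903] v=[-0.8732]
Step 28: x=[5.4471] v=[-0.8645]
Step 29: x=[5.4045] v=[-0.8524]
Step 30: x=[5.3627] v=[-0.8370]
Step 31: x=[5.3218] v=[-0.8183]
Step 32: x=[5.2820] v=[-0.7963]
Step 33: x=[5.2434] v=[-0.7712]
Step 34: x=[5.2063] v=[-0.7430]
Step 35: x=[5.1707] v=[-0.7119]
Step 36: x=[5.1368] v=[-0.6780]
Step 37: x=[5.1047] v=[-0.6414]
Step 38: x=[5.0746] v=[-0.6023]
Step 39: x=[5.0466] v=[-0.5608]
Step 40: x=[5.0207] v=[-0.5171]
Step 41: x=[4.9971] v=[-0.4714]
Step 42: x=[4.9759] v=[-0.4238]
Step 43: x=[4.9572] v=[-0.3745]
Step 44: x=[4.9410] v=[-0.3238]
Step 45: x=[4.9274] v=[-0.2718]
Step 46: x=[4.9165] v=[-0.2187]
Step 47: x=[4.9083] v=[-0.1647]
Step 48: x=[4.9028] v=[-0.1101]
Step 49: x=[4.9000] v=[-0.0551]
Step 50: x=[4.9000] v=[0.0002]
First v>=0 after going negative at step 50, time=2.5000

Answer: 2.5000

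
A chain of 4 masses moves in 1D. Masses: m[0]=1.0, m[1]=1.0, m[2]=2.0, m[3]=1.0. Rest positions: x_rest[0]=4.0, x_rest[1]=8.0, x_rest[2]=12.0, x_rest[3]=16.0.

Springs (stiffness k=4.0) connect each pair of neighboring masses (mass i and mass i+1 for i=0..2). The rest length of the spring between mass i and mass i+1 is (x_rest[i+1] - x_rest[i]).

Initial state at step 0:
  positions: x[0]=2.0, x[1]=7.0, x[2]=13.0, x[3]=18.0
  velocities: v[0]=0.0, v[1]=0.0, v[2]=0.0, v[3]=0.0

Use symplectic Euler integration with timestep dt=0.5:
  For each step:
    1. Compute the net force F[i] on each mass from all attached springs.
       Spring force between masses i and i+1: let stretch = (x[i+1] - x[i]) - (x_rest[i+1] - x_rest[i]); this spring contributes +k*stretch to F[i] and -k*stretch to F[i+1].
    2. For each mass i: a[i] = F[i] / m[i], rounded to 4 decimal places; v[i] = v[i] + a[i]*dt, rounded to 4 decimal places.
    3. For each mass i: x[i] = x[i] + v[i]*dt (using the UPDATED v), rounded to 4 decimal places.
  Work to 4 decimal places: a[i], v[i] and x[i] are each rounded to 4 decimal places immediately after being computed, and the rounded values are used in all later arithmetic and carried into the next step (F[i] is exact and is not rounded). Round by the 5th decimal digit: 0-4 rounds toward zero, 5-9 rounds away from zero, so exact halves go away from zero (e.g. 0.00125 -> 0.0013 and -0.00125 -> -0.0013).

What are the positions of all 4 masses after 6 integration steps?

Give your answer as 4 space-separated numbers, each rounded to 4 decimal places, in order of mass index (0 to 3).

Answer: 3.7500 7.7500 12.5000 16.5000

Derivation:
Step 0: x=[2.0000 7.0000 13.0000 18.0000] v=[0.0000 0.0000 0.0000 0.0000]
Step 1: x=[3.0000 8.0000 12.5000 17.0000] v=[2.0000 2.0000 -1.0000 -2.0000]
Step 2: x=[5.0000 8.5000 12.0000 15.5000] v=[4.0000 1.0000 -1.0000 -3.0000]
Step 3: x=[6.5000 9.0000 11.5000 14.5000] v=[3.0000 1.0000 -1.0000 -2.0000]
Step 4: x=[6.5000 9.5000 11.2500 14.5000] v=[0.0000 1.0000 -0.5000 0.0000]
Step 5: x=[5.5000 8.7500 11.7500 15.2500] v=[-2.0000 -1.5000 1.0000 1.5000]
Step 6: x=[3.7500 7.7500 12.5000 16.5000] v=[-3.5000 -2.0000 1.5000 2.5000]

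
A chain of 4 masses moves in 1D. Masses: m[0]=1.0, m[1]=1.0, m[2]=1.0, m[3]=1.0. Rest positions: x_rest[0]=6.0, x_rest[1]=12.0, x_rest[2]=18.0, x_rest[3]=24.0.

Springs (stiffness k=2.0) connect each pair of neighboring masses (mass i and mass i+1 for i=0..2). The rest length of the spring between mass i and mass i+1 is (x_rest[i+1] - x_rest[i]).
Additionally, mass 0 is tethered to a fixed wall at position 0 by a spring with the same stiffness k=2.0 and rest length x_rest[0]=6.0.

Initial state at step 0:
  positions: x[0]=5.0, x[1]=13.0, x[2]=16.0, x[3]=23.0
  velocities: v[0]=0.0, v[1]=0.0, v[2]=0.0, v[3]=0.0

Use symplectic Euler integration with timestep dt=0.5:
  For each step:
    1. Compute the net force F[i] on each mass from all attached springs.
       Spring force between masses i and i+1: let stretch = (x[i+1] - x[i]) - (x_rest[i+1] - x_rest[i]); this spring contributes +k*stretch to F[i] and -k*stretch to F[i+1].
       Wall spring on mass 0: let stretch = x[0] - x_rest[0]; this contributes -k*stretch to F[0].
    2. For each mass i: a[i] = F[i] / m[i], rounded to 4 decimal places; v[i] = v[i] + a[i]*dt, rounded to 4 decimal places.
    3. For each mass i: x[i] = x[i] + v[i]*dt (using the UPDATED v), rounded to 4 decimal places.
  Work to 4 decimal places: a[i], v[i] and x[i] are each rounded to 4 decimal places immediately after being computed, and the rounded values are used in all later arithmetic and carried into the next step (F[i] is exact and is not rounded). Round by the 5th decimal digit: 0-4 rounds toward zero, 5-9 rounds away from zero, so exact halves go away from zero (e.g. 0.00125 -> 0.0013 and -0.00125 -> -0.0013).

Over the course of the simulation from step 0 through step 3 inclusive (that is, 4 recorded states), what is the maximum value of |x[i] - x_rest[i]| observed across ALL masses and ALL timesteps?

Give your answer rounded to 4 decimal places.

Step 0: x=[5.0000 13.0000 16.0000 23.0000] v=[0.0000 0.0000 0.0000 0.0000]
Step 1: x=[6.5000 10.5000 18.0000 22.5000] v=[3.0000 -5.0000 4.0000 -1.0000]
Step 2: x=[6.7500 9.7500 18.5000 22.7500] v=[0.5000 -1.5000 1.0000 0.5000]
Step 3: x=[5.1250 11.8750 16.7500 23.8750] v=[-3.2500 4.2500 -3.5000 2.2500]
Max displacement = 2.2500

Answer: 2.2500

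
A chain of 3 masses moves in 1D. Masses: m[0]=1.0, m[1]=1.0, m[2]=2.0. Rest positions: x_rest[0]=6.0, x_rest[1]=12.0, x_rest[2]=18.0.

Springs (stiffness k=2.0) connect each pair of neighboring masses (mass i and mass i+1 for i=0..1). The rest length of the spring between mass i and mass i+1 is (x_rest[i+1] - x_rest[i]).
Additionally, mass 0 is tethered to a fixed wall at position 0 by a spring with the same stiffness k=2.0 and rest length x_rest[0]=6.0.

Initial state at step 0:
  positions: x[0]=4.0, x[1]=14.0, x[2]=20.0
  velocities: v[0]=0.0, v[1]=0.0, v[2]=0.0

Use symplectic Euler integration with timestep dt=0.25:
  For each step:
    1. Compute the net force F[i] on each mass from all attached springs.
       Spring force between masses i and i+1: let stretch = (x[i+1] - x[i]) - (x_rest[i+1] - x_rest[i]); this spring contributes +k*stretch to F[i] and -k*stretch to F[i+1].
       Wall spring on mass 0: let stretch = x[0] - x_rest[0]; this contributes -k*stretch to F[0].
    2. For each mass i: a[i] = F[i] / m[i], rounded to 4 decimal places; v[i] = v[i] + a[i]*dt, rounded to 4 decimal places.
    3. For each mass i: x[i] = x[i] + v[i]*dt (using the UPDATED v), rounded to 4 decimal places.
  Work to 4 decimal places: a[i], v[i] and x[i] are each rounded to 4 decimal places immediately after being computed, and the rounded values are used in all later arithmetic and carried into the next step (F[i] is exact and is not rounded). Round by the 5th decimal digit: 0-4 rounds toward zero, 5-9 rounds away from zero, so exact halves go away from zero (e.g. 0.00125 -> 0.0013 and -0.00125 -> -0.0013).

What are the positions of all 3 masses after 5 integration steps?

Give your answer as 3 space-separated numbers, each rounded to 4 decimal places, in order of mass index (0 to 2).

Step 0: x=[4.0000 14.0000 20.0000] v=[0.0000 0.0000 0.0000]
Step 1: x=[4.7500 13.5000 20.0000] v=[3.0000 -2.0000 0.0000]
Step 2: x=[6.0000 12.7188 19.9688] v=[5.0000 -3.1250 -0.1250]
Step 3: x=[7.3399 12.0040 19.8594] v=[5.3594 -2.8594 -0.4375]
Step 4: x=[8.3453 11.6881 19.6341] v=[4.0215 -1.2638 -0.9014]
Step 5: x=[8.7254 11.9476 19.2871] v=[1.5203 1.0378 -1.3879]

Answer: 8.7254 11.9476 19.2871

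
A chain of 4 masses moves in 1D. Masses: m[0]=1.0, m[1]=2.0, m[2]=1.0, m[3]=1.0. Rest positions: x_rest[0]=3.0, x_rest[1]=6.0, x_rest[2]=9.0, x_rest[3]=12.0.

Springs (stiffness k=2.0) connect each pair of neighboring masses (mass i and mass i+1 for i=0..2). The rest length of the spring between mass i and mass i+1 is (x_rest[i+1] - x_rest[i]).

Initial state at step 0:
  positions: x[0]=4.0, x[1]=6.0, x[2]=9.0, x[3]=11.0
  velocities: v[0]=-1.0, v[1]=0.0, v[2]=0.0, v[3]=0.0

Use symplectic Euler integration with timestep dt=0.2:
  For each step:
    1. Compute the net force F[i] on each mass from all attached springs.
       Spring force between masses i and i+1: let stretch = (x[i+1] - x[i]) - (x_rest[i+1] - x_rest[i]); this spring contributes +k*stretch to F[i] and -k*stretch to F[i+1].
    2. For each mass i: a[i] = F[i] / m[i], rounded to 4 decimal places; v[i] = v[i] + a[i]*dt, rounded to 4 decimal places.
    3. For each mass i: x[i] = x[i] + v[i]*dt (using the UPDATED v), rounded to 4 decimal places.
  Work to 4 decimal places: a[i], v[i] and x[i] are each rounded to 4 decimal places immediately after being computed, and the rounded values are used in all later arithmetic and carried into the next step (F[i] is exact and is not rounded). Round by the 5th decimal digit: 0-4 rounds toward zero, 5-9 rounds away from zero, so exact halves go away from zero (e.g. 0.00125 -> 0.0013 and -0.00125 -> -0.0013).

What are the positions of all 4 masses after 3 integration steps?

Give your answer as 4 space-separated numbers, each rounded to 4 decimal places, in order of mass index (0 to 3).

Step 0: x=[4.0000 6.0000 9.0000 11.0000] v=[-1.0000 0.0000 0.0000 0.0000]
Step 1: x=[3.7200 6.0400 8.9200 11.0800] v=[-1.4000 0.2000 -0.4000 0.4000]
Step 2: x=[3.3856 6.1024 8.7824 11.2272] v=[-1.6720 0.3120 -0.6880 0.7360]
Step 3: x=[3.0285 6.1633 8.6260 11.4188] v=[-1.7853 0.3046 -0.7821 0.9581]

Answer: 3.0285 6.1633 8.6260 11.4188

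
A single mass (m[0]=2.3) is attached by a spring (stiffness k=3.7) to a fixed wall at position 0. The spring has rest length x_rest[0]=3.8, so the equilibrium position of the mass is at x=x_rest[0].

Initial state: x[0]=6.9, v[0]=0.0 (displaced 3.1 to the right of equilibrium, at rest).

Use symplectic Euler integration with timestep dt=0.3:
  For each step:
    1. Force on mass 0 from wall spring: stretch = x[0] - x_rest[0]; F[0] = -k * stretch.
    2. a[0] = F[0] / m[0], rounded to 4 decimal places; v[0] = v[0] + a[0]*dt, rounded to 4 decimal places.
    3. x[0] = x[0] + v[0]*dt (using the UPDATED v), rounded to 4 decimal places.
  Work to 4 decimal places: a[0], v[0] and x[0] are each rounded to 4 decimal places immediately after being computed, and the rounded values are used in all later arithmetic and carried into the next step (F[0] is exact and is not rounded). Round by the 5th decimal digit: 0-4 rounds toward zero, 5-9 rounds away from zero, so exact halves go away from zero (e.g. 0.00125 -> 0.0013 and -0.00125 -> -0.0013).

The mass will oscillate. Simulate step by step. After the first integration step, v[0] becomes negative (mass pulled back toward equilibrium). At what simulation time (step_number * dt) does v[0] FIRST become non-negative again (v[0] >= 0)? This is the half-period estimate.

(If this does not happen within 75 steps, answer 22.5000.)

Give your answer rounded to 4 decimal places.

Step 0: x=[6.9000] v=[0.0000]
Step 1: x=[6.4512] v=[-1.4961]
Step 2: x=[5.6185] v=[-2.7756]
Step 3: x=[4.5225] v=[-3.6532]
Step 4: x=[3.3219] v=[-4.0019]
Step 5: x=[2.1905] v=[-3.7712]
Step 6: x=[1.2922] v=[-2.9944]
Step 7: x=[0.7570] v=[-1.7841]
Step 8: x=[0.6624] v=[-0.3155]
Step 9: x=[1.0220] v=[1.1987]
First v>=0 after going negative at step 9, time=2.7000

Answer: 2.7000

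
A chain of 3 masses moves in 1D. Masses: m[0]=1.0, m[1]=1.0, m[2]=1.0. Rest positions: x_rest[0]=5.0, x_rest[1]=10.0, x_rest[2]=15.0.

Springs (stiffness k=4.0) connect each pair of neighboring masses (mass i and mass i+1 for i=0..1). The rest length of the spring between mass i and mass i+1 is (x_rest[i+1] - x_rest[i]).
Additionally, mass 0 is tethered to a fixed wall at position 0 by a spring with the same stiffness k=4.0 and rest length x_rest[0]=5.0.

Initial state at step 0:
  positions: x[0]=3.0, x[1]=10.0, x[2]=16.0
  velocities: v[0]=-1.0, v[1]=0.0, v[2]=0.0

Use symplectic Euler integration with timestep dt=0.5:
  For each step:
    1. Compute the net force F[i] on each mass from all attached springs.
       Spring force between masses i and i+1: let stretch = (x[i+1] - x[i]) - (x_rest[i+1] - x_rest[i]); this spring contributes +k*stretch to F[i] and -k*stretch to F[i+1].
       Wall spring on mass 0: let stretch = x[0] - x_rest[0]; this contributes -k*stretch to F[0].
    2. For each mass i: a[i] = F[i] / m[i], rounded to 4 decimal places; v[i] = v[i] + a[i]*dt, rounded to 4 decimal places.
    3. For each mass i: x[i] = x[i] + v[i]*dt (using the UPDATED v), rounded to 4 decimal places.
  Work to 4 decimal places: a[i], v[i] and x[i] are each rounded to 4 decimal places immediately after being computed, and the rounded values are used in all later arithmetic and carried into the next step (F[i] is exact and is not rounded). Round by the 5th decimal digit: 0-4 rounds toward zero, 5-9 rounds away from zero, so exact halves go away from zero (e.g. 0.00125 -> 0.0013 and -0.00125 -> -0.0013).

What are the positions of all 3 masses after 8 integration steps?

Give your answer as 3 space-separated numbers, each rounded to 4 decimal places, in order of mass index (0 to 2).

Answer: 3.5000 11.0000 15.0000

Derivation:
Step 0: x=[3.0000 10.0000 16.0000] v=[-1.0000 0.0000 0.0000]
Step 1: x=[6.5000 9.0000 15.0000] v=[7.0000 -2.0000 -2.0000]
Step 2: x=[6.0000 11.5000 13.0000] v=[-1.0000 5.0000 -4.0000]
Step 3: x=[5.0000 10.0000 14.5000] v=[-2.0000 -3.0000 3.0000]
Step 4: x=[4.0000 8.0000 16.5000] v=[-2.0000 -4.0000 4.0000]
Step 5: x=[3.0000 10.5000 15.0000] v=[-2.0000 5.0000 -3.0000]
Step 6: x=[6.5000 10.0000 14.0000] v=[7.0000 -1.0000 -2.0000]
Step 7: x=[7.0000 10.0000 14.0000] v=[1.0000 0.0000 0.0000]
Step 8: x=[3.5000 11.0000 15.0000] v=[-7.0000 2.0000 2.0000]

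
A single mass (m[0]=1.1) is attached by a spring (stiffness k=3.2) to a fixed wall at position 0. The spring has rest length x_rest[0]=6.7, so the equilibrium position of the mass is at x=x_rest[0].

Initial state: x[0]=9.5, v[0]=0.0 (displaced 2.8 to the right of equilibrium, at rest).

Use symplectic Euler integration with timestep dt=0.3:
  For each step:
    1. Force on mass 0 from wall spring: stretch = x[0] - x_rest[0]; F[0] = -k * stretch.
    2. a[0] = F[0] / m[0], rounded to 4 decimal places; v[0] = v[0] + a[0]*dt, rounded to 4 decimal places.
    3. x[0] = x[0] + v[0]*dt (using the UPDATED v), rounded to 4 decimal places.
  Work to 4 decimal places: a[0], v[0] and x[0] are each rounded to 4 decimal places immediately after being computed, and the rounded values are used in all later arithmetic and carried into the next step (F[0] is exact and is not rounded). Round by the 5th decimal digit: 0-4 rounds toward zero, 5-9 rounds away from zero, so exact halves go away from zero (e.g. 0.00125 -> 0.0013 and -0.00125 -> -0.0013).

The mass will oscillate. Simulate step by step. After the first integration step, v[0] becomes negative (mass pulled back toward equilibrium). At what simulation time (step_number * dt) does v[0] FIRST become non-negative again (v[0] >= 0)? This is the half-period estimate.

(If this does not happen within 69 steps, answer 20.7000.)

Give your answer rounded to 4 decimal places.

Step 0: x=[9.5000] v=[0.0000]
Step 1: x=[8.7669] v=[-2.4437]
Step 2: x=[7.4927] v=[-4.2475]
Step 3: x=[6.0109] v=[-4.9393]
Step 4: x=[4.7095] v=[-4.3379]
Step 5: x=[3.9293] v=[-2.6008]
Step 6: x=[3.8745] v=[-0.1827]
Step 7: x=[4.5595] v=[2.2832]
First v>=0 after going negative at step 7, time=2.1000

Answer: 2.1000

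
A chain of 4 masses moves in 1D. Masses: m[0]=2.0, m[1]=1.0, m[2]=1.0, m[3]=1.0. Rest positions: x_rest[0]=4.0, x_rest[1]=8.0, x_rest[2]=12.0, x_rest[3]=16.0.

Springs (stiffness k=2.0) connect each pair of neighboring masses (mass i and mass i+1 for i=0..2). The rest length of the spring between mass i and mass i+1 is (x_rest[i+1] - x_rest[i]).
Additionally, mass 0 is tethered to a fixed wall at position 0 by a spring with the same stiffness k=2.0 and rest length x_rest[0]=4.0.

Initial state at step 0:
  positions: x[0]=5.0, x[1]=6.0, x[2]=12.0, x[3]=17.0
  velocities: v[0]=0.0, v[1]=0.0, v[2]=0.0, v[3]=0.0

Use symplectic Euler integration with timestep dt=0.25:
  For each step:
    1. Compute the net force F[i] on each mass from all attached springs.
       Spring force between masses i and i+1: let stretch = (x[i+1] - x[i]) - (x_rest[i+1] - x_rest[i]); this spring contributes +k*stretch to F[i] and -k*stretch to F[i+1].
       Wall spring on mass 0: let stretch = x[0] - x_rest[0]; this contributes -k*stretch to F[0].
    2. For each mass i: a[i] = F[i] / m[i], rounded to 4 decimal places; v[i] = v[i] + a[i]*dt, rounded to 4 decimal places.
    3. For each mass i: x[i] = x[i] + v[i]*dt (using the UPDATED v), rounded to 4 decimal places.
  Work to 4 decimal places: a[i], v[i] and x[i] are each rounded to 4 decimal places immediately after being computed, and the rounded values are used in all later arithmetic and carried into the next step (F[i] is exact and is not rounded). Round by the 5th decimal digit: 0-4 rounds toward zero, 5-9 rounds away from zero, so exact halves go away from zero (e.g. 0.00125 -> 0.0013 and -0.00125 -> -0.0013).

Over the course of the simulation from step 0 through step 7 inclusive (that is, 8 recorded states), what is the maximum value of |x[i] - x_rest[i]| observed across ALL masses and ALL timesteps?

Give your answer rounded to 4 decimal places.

Step 0: x=[5.0000 6.0000 12.0000 17.0000] v=[0.0000 0.0000 0.0000 0.0000]
Step 1: x=[4.7500 6.6250 11.8750 16.8750] v=[-1.0000 2.5000 -0.5000 -0.5000]
Step 2: x=[4.3203 7.6719 11.7188 16.6250] v=[-1.7188 4.1875 -0.6250 -1.0000]
Step 3: x=[3.8301 8.8057 11.6700 16.2617] v=[-1.9610 4.5352 -0.1954 -1.4531]
Step 4: x=[3.4115 9.6756 11.8371 15.8245] v=[-1.6746 3.4796 0.6683 -1.7490]
Step 5: x=[3.1711 10.0327 12.2324 15.3888] v=[-0.9615 1.4283 1.5813 -1.7427]
Step 6: x=[3.1614 9.8070 12.7473 15.0586] v=[-0.0389 -0.9027 2.0597 -1.3209]
Step 7: x=[3.3695 9.1182 13.1836 14.9395] v=[0.8322 -2.7554 1.7452 -0.4766]
Max displacement = 2.0327

Answer: 2.0327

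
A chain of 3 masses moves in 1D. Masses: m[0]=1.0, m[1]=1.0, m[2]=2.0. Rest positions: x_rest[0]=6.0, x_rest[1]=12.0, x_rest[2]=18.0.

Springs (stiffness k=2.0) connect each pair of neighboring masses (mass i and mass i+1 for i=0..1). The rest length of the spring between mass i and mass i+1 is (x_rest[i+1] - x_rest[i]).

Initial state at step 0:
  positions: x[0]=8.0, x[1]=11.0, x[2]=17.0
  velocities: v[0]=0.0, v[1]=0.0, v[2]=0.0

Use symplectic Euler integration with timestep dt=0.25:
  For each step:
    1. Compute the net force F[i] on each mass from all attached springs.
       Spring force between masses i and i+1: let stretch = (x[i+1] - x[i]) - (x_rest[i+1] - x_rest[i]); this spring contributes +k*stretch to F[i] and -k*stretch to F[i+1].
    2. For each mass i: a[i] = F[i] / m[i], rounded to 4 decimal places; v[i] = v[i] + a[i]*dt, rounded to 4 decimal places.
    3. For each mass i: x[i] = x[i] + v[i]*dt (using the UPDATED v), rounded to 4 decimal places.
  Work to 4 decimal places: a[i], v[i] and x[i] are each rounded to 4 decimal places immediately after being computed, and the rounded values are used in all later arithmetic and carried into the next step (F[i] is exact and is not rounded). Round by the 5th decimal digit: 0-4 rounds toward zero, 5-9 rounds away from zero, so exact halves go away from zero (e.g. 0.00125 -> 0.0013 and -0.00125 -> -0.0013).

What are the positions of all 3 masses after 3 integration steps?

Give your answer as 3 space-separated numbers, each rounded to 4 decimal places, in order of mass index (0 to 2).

Answer: 6.1895 12.5967 17.1070

Derivation:
Step 0: x=[8.0000 11.0000 17.0000] v=[0.0000 0.0000 0.0000]
Step 1: x=[7.6250 11.3750 17.0000] v=[-1.5000 1.5000 0.0000]
Step 2: x=[6.9688 11.9844 17.0235] v=[-2.6250 2.4375 0.0938]
Step 3: x=[6.1895 12.5967 17.1070] v=[-3.1172 2.4493 0.3340]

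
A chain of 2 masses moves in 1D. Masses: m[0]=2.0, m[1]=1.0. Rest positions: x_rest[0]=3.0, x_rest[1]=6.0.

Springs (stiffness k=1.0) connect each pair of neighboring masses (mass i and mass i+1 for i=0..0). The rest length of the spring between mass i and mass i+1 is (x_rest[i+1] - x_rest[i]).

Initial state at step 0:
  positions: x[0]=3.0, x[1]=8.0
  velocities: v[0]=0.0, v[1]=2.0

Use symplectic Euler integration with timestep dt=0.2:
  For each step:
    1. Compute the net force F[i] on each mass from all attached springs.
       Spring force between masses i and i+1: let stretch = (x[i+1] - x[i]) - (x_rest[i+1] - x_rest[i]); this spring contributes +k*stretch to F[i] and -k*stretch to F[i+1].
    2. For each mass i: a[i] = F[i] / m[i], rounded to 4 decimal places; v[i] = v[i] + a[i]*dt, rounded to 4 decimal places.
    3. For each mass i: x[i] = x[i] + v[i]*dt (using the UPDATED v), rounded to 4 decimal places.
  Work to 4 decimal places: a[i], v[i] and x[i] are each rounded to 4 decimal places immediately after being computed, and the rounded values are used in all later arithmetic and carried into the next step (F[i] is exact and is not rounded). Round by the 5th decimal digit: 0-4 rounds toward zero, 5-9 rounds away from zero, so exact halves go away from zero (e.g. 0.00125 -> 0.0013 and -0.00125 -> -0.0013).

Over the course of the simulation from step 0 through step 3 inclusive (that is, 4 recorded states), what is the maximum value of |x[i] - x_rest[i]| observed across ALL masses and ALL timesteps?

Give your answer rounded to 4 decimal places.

Step 0: x=[3.0000 8.0000] v=[0.0000 2.0000]
Step 1: x=[3.0400 8.3200] v=[0.2000 1.6000]
Step 2: x=[3.1256 8.5488] v=[0.4280 1.1440]
Step 3: x=[3.2597 8.6807] v=[0.6703 0.6594]
Max displacement = 2.6807

Answer: 2.6807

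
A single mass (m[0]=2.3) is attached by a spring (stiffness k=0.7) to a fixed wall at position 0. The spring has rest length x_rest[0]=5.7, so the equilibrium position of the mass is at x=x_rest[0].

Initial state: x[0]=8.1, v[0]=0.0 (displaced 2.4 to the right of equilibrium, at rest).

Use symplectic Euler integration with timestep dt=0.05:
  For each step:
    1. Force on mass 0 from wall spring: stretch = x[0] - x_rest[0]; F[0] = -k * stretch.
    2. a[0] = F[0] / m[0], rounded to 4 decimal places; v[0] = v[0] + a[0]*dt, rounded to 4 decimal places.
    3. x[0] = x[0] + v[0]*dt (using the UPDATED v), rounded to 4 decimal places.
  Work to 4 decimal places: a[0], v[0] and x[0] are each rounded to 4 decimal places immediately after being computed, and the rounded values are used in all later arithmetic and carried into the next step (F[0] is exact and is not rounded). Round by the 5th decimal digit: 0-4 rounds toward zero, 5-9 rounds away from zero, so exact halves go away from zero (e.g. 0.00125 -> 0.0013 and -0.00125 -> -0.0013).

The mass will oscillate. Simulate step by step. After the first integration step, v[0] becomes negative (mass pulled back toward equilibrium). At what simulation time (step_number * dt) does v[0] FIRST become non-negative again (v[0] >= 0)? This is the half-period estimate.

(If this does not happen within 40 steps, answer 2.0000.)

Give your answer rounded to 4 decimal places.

Step 0: x=[8.1000] v=[0.0000]
Step 1: x=[8.0982] v=[-0.0365]
Step 2: x=[8.0946] v=[-0.0730]
Step 3: x=[8.0891] v=[-0.1094]
Step 4: x=[8.0818] v=[-0.1458]
Step 5: x=[8.0727] v=[-0.1820]
Step 6: x=[8.0618] v=[-0.2181]
Step 7: x=[8.0491] v=[-0.2540]
Step 8: x=[8.0346] v=[-0.2897]
Step 9: x=[8.0183] v=[-0.3252]
Step 10: x=[8.0003] v=[-0.3605]
Step 11: x=[7.9805] v=[-0.3955]
Step 12: x=[7.9590] v=[-0.4302]
Step 13: x=[7.9358] v=[-0.4646]
Step 14: x=[7.9109] v=[-0.4986]
Step 15: x=[7.8843] v=[-0.5322]
Step 16: x=[7.8560] v=[-0.5654]
Step 17: x=[7.8261] v=[-0.5982]
Step 18: x=[7.7946] v=[-0.6306]
Step 19: x=[7.7615] v=[-0.6625]
Step 20: x=[7.7268] v=[-0.6939]
Step 21: x=[7.6906] v=[-0.7247]
Step 22: x=[7.6529] v=[-0.7550]
Step 23: x=[7.6137] v=[-0.7847]
Step 24: x=[7.5730] v=[-0.8138]
Step 25: x=[7.5309] v=[-0.8423]
Step 26: x=[7.4874] v=[-0.8702]
Step 27: x=[7.4425] v=[-0.8974]
Step 28: x=[7.3963] v=[-0.9239]
Step 29: x=[7.3488] v=[-0.9497]
Step 30: x=[7.3001] v=[-0.9748]
Step 31: x=[7.2501] v=[-0.9992]
Step 32: x=[7.1990] v=[-1.0228]
Step 33: x=[7.1467] v=[-1.0456]
Step 34: x=[7.0933] v=[-1.0676]
Step 35: x=[7.0389] v=[-1.0888]
Step 36: x=[6.9834] v=[-1.1092]
Step 37: x=[6.9270] v=[-1.1287]
Step 38: x=[6.8696] v=[-1.1474]
Step 39: x=[6.8113] v=[-1.1652]
Step 40: x=[6.7522] v=[-1.1821]
v[0] did not become non-negative within 40 steps; using fallback time=2.0000

Answer: 2.0000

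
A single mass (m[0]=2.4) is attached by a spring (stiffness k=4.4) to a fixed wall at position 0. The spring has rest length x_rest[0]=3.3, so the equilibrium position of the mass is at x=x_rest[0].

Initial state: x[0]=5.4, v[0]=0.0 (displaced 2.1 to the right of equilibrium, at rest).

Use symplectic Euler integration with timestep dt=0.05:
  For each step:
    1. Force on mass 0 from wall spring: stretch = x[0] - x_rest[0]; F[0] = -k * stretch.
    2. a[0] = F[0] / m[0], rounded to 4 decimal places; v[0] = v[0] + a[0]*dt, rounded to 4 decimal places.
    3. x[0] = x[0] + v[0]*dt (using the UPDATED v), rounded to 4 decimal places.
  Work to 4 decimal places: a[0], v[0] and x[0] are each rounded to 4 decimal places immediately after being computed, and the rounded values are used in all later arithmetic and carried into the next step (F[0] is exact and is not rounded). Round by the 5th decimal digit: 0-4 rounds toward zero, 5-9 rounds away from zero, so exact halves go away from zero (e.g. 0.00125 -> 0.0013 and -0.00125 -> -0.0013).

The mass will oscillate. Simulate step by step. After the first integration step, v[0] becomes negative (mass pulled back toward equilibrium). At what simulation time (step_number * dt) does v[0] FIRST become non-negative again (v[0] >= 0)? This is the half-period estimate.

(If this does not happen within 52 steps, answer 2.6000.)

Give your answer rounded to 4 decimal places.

Step 0: x=[5.4000] v=[0.0000]
Step 1: x=[5.3904] v=[-0.1925]
Step 2: x=[5.3712] v=[-0.3841]
Step 3: x=[5.3425] v=[-0.5740]
Step 4: x=[5.3044] v=[-0.7612]
Step 5: x=[5.2572] v=[-0.9449]
Step 6: x=[5.2010] v=[-1.1243]
Step 7: x=[5.1361] v=[-1.2986]
Step 8: x=[5.0628] v=[-1.4669]
Step 9: x=[4.9814] v=[-1.6285]
Step 10: x=[4.8923] v=[-1.7826]
Step 11: x=[4.7959] v=[-1.9286]
Step 12: x=[4.6926] v=[-2.0657]
Step 13: x=[4.5829] v=[-2.1934]
Step 14: x=[4.4674] v=[-2.3110]
Step 15: x=[4.3465] v=[-2.4180]
Step 16: x=[4.2208] v=[-2.5139]
Step 17: x=[4.0909] v=[-2.5983]
Step 18: x=[3.9574] v=[-2.6708]
Step 19: x=[3.8208] v=[-2.7311]
Step 20: x=[3.6819] v=[-2.7788]
Step 21: x=[3.5412] v=[-2.8138]
Step 22: x=[3.3994] v=[-2.8359]
Step 23: x=[3.2572] v=[-2.8450]
Step 24: x=[3.1151] v=[-2.8411]
Step 25: x=[2.9739] v=[-2.8242]
Step 26: x=[2.8342] v=[-2.7943]
Step 27: x=[2.6966] v=[-2.7516]
Step 28: x=[2.5618] v=[-2.6963]
Step 29: x=[2.4304] v=[-2.6286]
Step 30: x=[2.3030] v=[-2.5489]
Step 31: x=[2.1801] v=[-2.4575]
Step 32: x=[2.0624] v=[-2.3548]
Step 33: x=[1.9503] v=[-2.2414]
Step 34: x=[1.8444] v=[-2.1177]
Step 35: x=[1.7452] v=[-1.9843]
Step 36: x=[1.6531] v=[-1.8418]
Step 37: x=[1.5686] v=[-1.6908]
Step 38: x=[1.4920] v=[-1.5321]
Step 39: x=[1.4237] v=[-1.3664]
Step 40: x=[1.3640] v=[-1.1944]
Step 41: x=[1.3132] v=[-1.0169]
Step 42: x=[1.2715] v=[-0.8348]
Step 43: x=[1.2391] v=[-0.6489]
Step 44: x=[1.2161] v=[-0.4600]
Step 45: x=[1.2027] v=[-0.2690]
Step 46: x=[1.1989] v=[-0.0767]
Step 47: x=[1.2047] v=[0.1159]
First v>=0 after going negative at step 47, time=2.3500

Answer: 2.3500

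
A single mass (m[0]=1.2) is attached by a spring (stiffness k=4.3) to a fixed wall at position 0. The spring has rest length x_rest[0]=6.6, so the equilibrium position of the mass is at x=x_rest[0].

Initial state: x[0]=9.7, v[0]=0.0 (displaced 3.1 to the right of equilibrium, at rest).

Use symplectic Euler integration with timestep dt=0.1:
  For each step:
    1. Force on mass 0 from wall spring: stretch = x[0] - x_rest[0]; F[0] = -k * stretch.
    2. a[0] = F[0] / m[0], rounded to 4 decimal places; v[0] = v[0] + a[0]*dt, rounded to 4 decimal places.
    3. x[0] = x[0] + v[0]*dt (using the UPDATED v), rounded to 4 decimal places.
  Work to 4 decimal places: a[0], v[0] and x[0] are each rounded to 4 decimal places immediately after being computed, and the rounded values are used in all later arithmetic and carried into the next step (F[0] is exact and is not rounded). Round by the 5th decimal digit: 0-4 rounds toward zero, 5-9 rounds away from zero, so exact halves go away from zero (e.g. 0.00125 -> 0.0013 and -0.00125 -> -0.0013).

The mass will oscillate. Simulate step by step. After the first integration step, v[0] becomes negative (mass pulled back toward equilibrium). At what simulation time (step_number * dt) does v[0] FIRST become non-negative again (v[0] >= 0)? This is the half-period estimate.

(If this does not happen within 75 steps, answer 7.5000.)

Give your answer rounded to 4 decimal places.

Step 0: x=[9.7000] v=[0.0000]
Step 1: x=[9.5889] v=[-1.1108]
Step 2: x=[9.3707] v=[-2.1818]
Step 3: x=[9.0532] v=[-3.1746]
Step 4: x=[8.6478] v=[-4.0537]
Step 5: x=[8.1691] v=[-4.7875]
Step 6: x=[7.6341] v=[-5.3498]
Step 7: x=[7.0621] v=[-5.7204]
Step 8: x=[6.4735] v=[-5.8860]
Step 9: x=[5.8894] v=[-5.8407]
Step 10: x=[5.3308] v=[-5.5861]
Step 11: x=[4.8177] v=[-5.1313]
Step 12: x=[4.3684] v=[-4.4926]
Step 13: x=[3.9991] v=[-3.6929]
Step 14: x=[3.7230] v=[-2.7609]
Step 15: x=[3.5500] v=[-1.7300]
Step 16: x=[3.4863] v=[-0.6371]
Step 17: x=[3.5342] v=[0.4786]
First v>=0 after going negative at step 17, time=1.7000

Answer: 1.7000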